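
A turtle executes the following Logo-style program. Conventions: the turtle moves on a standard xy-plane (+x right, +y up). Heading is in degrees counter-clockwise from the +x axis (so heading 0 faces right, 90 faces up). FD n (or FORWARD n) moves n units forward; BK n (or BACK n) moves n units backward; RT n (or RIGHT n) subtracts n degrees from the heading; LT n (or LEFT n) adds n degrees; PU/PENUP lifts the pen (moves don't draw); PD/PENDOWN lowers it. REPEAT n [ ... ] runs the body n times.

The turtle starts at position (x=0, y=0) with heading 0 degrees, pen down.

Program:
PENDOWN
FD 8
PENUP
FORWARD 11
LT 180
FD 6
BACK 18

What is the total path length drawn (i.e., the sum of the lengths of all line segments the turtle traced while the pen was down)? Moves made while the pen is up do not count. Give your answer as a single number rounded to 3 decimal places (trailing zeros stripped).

Answer: 8

Derivation:
Executing turtle program step by step:
Start: pos=(0,0), heading=0, pen down
PD: pen down
FD 8: (0,0) -> (8,0) [heading=0, draw]
PU: pen up
FD 11: (8,0) -> (19,0) [heading=0, move]
LT 180: heading 0 -> 180
FD 6: (19,0) -> (13,0) [heading=180, move]
BK 18: (13,0) -> (31,0) [heading=180, move]
Final: pos=(31,0), heading=180, 1 segment(s) drawn

Segment lengths:
  seg 1: (0,0) -> (8,0), length = 8
Total = 8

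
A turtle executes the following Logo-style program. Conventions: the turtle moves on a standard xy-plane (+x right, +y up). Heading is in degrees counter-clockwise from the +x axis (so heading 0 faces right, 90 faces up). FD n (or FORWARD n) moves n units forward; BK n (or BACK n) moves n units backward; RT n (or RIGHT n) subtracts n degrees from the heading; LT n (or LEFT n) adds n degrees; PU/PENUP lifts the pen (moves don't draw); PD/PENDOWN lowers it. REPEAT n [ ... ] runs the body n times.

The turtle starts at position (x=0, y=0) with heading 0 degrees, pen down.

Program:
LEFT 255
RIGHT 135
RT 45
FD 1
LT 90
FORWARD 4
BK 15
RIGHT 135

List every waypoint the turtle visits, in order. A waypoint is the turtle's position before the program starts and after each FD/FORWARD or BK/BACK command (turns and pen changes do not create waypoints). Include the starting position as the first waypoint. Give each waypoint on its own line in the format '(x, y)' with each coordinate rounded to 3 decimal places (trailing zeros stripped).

Answer: (0, 0)
(0.259, 0.966)
(-3.605, 2.001)
(10.884, -1.881)

Derivation:
Executing turtle program step by step:
Start: pos=(0,0), heading=0, pen down
LT 255: heading 0 -> 255
RT 135: heading 255 -> 120
RT 45: heading 120 -> 75
FD 1: (0,0) -> (0.259,0.966) [heading=75, draw]
LT 90: heading 75 -> 165
FD 4: (0.259,0.966) -> (-3.605,2.001) [heading=165, draw]
BK 15: (-3.605,2.001) -> (10.884,-1.881) [heading=165, draw]
RT 135: heading 165 -> 30
Final: pos=(10.884,-1.881), heading=30, 3 segment(s) drawn
Waypoints (4 total):
(0, 0)
(0.259, 0.966)
(-3.605, 2.001)
(10.884, -1.881)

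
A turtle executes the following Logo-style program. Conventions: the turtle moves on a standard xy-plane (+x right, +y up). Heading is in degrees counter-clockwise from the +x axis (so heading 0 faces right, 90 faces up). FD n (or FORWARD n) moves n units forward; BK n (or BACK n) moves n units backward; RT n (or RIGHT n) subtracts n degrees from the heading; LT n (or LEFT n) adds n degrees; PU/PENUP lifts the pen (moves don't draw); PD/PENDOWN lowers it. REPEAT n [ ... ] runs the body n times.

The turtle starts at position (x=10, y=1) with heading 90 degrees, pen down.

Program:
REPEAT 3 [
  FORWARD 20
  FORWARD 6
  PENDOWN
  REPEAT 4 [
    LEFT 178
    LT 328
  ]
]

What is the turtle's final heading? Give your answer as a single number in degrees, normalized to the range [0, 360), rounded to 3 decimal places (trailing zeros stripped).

Answer: 42

Derivation:
Executing turtle program step by step:
Start: pos=(10,1), heading=90, pen down
REPEAT 3 [
  -- iteration 1/3 --
  FD 20: (10,1) -> (10,21) [heading=90, draw]
  FD 6: (10,21) -> (10,27) [heading=90, draw]
  PD: pen down
  REPEAT 4 [
    -- iteration 1/4 --
    LT 178: heading 90 -> 268
    LT 328: heading 268 -> 236
    -- iteration 2/4 --
    LT 178: heading 236 -> 54
    LT 328: heading 54 -> 22
    -- iteration 3/4 --
    LT 178: heading 22 -> 200
    LT 328: heading 200 -> 168
    -- iteration 4/4 --
    LT 178: heading 168 -> 346
    LT 328: heading 346 -> 314
  ]
  -- iteration 2/3 --
  FD 20: (10,27) -> (23.893,12.613) [heading=314, draw]
  FD 6: (23.893,12.613) -> (28.061,8.297) [heading=314, draw]
  PD: pen down
  REPEAT 4 [
    -- iteration 1/4 --
    LT 178: heading 314 -> 132
    LT 328: heading 132 -> 100
    -- iteration 2/4 --
    LT 178: heading 100 -> 278
    LT 328: heading 278 -> 246
    -- iteration 3/4 --
    LT 178: heading 246 -> 64
    LT 328: heading 64 -> 32
    -- iteration 4/4 --
    LT 178: heading 32 -> 210
    LT 328: heading 210 -> 178
  ]
  -- iteration 3/3 --
  FD 20: (28.061,8.297) -> (8.073,8.995) [heading=178, draw]
  FD 6: (8.073,8.995) -> (2.077,9.205) [heading=178, draw]
  PD: pen down
  REPEAT 4 [
    -- iteration 1/4 --
    LT 178: heading 178 -> 356
    LT 328: heading 356 -> 324
    -- iteration 2/4 --
    LT 178: heading 324 -> 142
    LT 328: heading 142 -> 110
    -- iteration 3/4 --
    LT 178: heading 110 -> 288
    LT 328: heading 288 -> 256
    -- iteration 4/4 --
    LT 178: heading 256 -> 74
    LT 328: heading 74 -> 42
  ]
]
Final: pos=(2.077,9.205), heading=42, 6 segment(s) drawn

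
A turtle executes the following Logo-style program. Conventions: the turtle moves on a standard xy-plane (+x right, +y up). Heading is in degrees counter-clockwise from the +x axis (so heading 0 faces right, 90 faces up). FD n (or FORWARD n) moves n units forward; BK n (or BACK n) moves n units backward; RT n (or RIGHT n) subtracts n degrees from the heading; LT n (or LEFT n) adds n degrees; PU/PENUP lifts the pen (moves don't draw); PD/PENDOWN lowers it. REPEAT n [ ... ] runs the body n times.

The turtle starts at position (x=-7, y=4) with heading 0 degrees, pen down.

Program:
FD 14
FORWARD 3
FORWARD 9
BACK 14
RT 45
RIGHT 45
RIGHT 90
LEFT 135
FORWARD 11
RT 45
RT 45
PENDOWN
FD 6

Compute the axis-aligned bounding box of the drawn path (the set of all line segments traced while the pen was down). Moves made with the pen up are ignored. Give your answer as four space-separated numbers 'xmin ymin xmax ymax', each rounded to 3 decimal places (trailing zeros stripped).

Executing turtle program step by step:
Start: pos=(-7,4), heading=0, pen down
FD 14: (-7,4) -> (7,4) [heading=0, draw]
FD 3: (7,4) -> (10,4) [heading=0, draw]
FD 9: (10,4) -> (19,4) [heading=0, draw]
BK 14: (19,4) -> (5,4) [heading=0, draw]
RT 45: heading 0 -> 315
RT 45: heading 315 -> 270
RT 90: heading 270 -> 180
LT 135: heading 180 -> 315
FD 11: (5,4) -> (12.778,-3.778) [heading=315, draw]
RT 45: heading 315 -> 270
RT 45: heading 270 -> 225
PD: pen down
FD 6: (12.778,-3.778) -> (8.536,-8.021) [heading=225, draw]
Final: pos=(8.536,-8.021), heading=225, 6 segment(s) drawn

Segment endpoints: x in {-7, 5, 7, 8.536, 10, 12.778, 19}, y in {-8.021, -3.778, 4}
xmin=-7, ymin=-8.021, xmax=19, ymax=4

Answer: -7 -8.021 19 4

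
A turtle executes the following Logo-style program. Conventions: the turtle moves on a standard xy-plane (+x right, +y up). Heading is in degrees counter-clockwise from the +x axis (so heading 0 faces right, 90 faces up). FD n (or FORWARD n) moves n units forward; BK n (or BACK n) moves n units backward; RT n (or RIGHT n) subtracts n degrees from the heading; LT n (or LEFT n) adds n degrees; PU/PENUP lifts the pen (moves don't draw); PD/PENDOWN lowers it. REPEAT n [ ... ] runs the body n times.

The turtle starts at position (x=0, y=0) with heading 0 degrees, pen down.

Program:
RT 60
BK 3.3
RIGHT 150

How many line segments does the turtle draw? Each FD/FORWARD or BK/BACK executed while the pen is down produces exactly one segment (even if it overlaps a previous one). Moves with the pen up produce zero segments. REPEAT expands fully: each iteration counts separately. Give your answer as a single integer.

Answer: 1

Derivation:
Executing turtle program step by step:
Start: pos=(0,0), heading=0, pen down
RT 60: heading 0 -> 300
BK 3.3: (0,0) -> (-1.65,2.858) [heading=300, draw]
RT 150: heading 300 -> 150
Final: pos=(-1.65,2.858), heading=150, 1 segment(s) drawn
Segments drawn: 1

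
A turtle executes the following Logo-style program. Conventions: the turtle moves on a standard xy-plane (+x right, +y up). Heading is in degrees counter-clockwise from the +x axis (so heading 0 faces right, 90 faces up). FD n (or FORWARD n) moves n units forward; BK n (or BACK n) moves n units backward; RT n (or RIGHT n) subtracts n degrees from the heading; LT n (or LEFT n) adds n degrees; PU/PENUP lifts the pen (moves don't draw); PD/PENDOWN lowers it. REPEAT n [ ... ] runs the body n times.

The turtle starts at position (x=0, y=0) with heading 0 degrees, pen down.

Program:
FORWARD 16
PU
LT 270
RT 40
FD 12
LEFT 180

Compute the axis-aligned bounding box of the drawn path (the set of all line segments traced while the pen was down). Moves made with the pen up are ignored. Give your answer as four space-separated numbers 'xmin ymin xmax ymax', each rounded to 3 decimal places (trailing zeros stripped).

Answer: 0 0 16 0

Derivation:
Executing turtle program step by step:
Start: pos=(0,0), heading=0, pen down
FD 16: (0,0) -> (16,0) [heading=0, draw]
PU: pen up
LT 270: heading 0 -> 270
RT 40: heading 270 -> 230
FD 12: (16,0) -> (8.287,-9.193) [heading=230, move]
LT 180: heading 230 -> 50
Final: pos=(8.287,-9.193), heading=50, 1 segment(s) drawn

Segment endpoints: x in {0, 16}, y in {0}
xmin=0, ymin=0, xmax=16, ymax=0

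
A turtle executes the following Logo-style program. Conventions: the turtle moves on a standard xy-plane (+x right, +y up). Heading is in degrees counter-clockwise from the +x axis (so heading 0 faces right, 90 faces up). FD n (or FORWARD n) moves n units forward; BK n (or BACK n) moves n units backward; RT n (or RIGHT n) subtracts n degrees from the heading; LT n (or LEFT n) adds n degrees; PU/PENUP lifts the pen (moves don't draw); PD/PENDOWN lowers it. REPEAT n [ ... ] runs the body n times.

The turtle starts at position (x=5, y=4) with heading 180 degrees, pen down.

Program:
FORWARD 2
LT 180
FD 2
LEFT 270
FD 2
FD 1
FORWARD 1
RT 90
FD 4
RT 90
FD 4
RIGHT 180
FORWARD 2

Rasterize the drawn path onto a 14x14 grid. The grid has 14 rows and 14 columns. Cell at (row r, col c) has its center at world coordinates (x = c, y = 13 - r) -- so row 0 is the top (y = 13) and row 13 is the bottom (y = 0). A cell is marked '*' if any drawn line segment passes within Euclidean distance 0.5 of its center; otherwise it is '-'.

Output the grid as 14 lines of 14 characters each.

Answer: --------------
--------------
--------------
--------------
--------------
--------------
--------------
--------------
--------------
-*-***--------
-*---*--------
-*---*--------
-*---*--------
-*****--------

Derivation:
Segment 0: (5,4) -> (3,4)
Segment 1: (3,4) -> (5,4)
Segment 2: (5,4) -> (5,2)
Segment 3: (5,2) -> (5,1)
Segment 4: (5,1) -> (5,-0)
Segment 5: (5,-0) -> (1,0)
Segment 6: (1,0) -> (1,4)
Segment 7: (1,4) -> (1,2)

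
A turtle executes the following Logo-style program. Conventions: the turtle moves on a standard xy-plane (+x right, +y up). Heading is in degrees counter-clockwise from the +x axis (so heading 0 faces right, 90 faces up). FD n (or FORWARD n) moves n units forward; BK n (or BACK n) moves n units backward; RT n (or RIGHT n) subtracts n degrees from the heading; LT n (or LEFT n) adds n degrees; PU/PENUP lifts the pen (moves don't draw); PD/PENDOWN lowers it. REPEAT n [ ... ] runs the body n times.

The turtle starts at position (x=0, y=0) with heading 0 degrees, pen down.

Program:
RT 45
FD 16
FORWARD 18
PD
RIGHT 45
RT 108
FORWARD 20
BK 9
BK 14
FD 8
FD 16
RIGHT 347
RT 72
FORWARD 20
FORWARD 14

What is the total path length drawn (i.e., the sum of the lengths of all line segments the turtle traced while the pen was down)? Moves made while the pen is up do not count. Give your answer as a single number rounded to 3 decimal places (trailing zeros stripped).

Executing turtle program step by step:
Start: pos=(0,0), heading=0, pen down
RT 45: heading 0 -> 315
FD 16: (0,0) -> (11.314,-11.314) [heading=315, draw]
FD 18: (11.314,-11.314) -> (24.042,-24.042) [heading=315, draw]
PD: pen down
RT 45: heading 315 -> 270
RT 108: heading 270 -> 162
FD 20: (24.042,-24.042) -> (5.021,-17.861) [heading=162, draw]
BK 9: (5.021,-17.861) -> (13.58,-20.642) [heading=162, draw]
BK 14: (13.58,-20.642) -> (26.895,-24.969) [heading=162, draw]
FD 8: (26.895,-24.969) -> (19.286,-22.497) [heading=162, draw]
FD 16: (19.286,-22.497) -> (4.069,-17.552) [heading=162, draw]
RT 347: heading 162 -> 175
RT 72: heading 175 -> 103
FD 20: (4.069,-17.552) -> (-0.43,1.935) [heading=103, draw]
FD 14: (-0.43,1.935) -> (-3.579,15.576) [heading=103, draw]
Final: pos=(-3.579,15.576), heading=103, 9 segment(s) drawn

Segment lengths:
  seg 1: (0,0) -> (11.314,-11.314), length = 16
  seg 2: (11.314,-11.314) -> (24.042,-24.042), length = 18
  seg 3: (24.042,-24.042) -> (5.021,-17.861), length = 20
  seg 4: (5.021,-17.861) -> (13.58,-20.642), length = 9
  seg 5: (13.58,-20.642) -> (26.895,-24.969), length = 14
  seg 6: (26.895,-24.969) -> (19.286,-22.497), length = 8
  seg 7: (19.286,-22.497) -> (4.069,-17.552), length = 16
  seg 8: (4.069,-17.552) -> (-0.43,1.935), length = 20
  seg 9: (-0.43,1.935) -> (-3.579,15.576), length = 14
Total = 135

Answer: 135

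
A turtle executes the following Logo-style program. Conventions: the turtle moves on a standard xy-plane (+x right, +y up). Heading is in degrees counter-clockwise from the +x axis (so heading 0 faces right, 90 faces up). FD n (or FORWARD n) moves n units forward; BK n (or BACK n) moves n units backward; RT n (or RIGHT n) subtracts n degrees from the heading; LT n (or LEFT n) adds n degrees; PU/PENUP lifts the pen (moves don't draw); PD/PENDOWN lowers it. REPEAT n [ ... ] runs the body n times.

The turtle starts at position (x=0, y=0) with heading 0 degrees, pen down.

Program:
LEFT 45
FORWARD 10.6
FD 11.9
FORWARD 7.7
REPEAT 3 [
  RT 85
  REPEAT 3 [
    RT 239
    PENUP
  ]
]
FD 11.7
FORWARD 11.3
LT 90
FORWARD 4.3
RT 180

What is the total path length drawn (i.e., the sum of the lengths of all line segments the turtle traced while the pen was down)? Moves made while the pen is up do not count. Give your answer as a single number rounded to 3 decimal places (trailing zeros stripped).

Answer: 30.2

Derivation:
Executing turtle program step by step:
Start: pos=(0,0), heading=0, pen down
LT 45: heading 0 -> 45
FD 10.6: (0,0) -> (7.495,7.495) [heading=45, draw]
FD 11.9: (7.495,7.495) -> (15.91,15.91) [heading=45, draw]
FD 7.7: (15.91,15.91) -> (21.355,21.355) [heading=45, draw]
REPEAT 3 [
  -- iteration 1/3 --
  RT 85: heading 45 -> 320
  REPEAT 3 [
    -- iteration 1/3 --
    RT 239: heading 320 -> 81
    PU: pen up
    -- iteration 2/3 --
    RT 239: heading 81 -> 202
    PU: pen up
    -- iteration 3/3 --
    RT 239: heading 202 -> 323
    PU: pen up
  ]
  -- iteration 2/3 --
  RT 85: heading 323 -> 238
  REPEAT 3 [
    -- iteration 1/3 --
    RT 239: heading 238 -> 359
    PU: pen up
    -- iteration 2/3 --
    RT 239: heading 359 -> 120
    PU: pen up
    -- iteration 3/3 --
    RT 239: heading 120 -> 241
    PU: pen up
  ]
  -- iteration 3/3 --
  RT 85: heading 241 -> 156
  REPEAT 3 [
    -- iteration 1/3 --
    RT 239: heading 156 -> 277
    PU: pen up
    -- iteration 2/3 --
    RT 239: heading 277 -> 38
    PU: pen up
    -- iteration 3/3 --
    RT 239: heading 38 -> 159
    PU: pen up
  ]
]
FD 11.7: (21.355,21.355) -> (10.432,25.548) [heading=159, move]
FD 11.3: (10.432,25.548) -> (-0.118,29.597) [heading=159, move]
LT 90: heading 159 -> 249
FD 4.3: (-0.118,29.597) -> (-1.659,25.583) [heading=249, move]
RT 180: heading 249 -> 69
Final: pos=(-1.659,25.583), heading=69, 3 segment(s) drawn

Segment lengths:
  seg 1: (0,0) -> (7.495,7.495), length = 10.6
  seg 2: (7.495,7.495) -> (15.91,15.91), length = 11.9
  seg 3: (15.91,15.91) -> (21.355,21.355), length = 7.7
Total = 30.2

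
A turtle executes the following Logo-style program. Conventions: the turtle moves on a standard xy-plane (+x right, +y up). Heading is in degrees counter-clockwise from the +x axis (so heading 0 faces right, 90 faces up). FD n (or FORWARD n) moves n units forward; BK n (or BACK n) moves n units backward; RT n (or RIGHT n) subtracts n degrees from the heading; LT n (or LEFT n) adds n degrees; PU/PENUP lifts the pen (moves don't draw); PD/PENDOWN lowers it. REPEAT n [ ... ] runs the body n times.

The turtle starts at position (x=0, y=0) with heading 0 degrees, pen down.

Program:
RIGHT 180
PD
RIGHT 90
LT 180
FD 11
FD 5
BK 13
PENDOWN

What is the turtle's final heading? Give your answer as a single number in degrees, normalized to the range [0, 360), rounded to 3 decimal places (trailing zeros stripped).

Answer: 270

Derivation:
Executing turtle program step by step:
Start: pos=(0,0), heading=0, pen down
RT 180: heading 0 -> 180
PD: pen down
RT 90: heading 180 -> 90
LT 180: heading 90 -> 270
FD 11: (0,0) -> (0,-11) [heading=270, draw]
FD 5: (0,-11) -> (0,-16) [heading=270, draw]
BK 13: (0,-16) -> (0,-3) [heading=270, draw]
PD: pen down
Final: pos=(0,-3), heading=270, 3 segment(s) drawn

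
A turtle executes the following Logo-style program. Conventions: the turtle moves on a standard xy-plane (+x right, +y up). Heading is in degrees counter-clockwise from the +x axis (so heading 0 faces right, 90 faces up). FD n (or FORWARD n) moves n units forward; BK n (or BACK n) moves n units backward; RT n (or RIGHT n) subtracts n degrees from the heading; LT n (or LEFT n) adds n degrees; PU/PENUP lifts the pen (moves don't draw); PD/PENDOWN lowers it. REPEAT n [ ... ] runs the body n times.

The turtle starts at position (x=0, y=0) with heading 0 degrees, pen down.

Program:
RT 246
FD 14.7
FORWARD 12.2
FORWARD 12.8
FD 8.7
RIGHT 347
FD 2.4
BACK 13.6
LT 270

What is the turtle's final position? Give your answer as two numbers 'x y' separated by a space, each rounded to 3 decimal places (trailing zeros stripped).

Answer: -12.946 35.271

Derivation:
Executing turtle program step by step:
Start: pos=(0,0), heading=0, pen down
RT 246: heading 0 -> 114
FD 14.7: (0,0) -> (-5.979,13.429) [heading=114, draw]
FD 12.2: (-5.979,13.429) -> (-10.941,24.574) [heading=114, draw]
FD 12.8: (-10.941,24.574) -> (-16.147,36.268) [heading=114, draw]
FD 8.7: (-16.147,36.268) -> (-19.686,44.216) [heading=114, draw]
RT 347: heading 114 -> 127
FD 2.4: (-19.686,44.216) -> (-21.13,46.132) [heading=127, draw]
BK 13.6: (-21.13,46.132) -> (-12.946,35.271) [heading=127, draw]
LT 270: heading 127 -> 37
Final: pos=(-12.946,35.271), heading=37, 6 segment(s) drawn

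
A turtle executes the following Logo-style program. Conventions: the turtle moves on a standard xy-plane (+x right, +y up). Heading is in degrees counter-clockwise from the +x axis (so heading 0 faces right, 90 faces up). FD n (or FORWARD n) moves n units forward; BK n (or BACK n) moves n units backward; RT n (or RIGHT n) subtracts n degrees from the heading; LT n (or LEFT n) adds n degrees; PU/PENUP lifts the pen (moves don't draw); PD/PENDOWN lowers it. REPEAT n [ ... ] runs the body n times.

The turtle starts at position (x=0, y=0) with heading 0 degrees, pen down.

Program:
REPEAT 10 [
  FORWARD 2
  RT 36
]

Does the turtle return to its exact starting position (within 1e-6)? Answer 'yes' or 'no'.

Answer: yes

Derivation:
Executing turtle program step by step:
Start: pos=(0,0), heading=0, pen down
REPEAT 10 [
  -- iteration 1/10 --
  FD 2: (0,0) -> (2,0) [heading=0, draw]
  RT 36: heading 0 -> 324
  -- iteration 2/10 --
  FD 2: (2,0) -> (3.618,-1.176) [heading=324, draw]
  RT 36: heading 324 -> 288
  -- iteration 3/10 --
  FD 2: (3.618,-1.176) -> (4.236,-3.078) [heading=288, draw]
  RT 36: heading 288 -> 252
  -- iteration 4/10 --
  FD 2: (4.236,-3.078) -> (3.618,-4.98) [heading=252, draw]
  RT 36: heading 252 -> 216
  -- iteration 5/10 --
  FD 2: (3.618,-4.98) -> (2,-6.155) [heading=216, draw]
  RT 36: heading 216 -> 180
  -- iteration 6/10 --
  FD 2: (2,-6.155) -> (0,-6.155) [heading=180, draw]
  RT 36: heading 180 -> 144
  -- iteration 7/10 --
  FD 2: (0,-6.155) -> (-1.618,-4.98) [heading=144, draw]
  RT 36: heading 144 -> 108
  -- iteration 8/10 --
  FD 2: (-1.618,-4.98) -> (-2.236,-3.078) [heading=108, draw]
  RT 36: heading 108 -> 72
  -- iteration 9/10 --
  FD 2: (-2.236,-3.078) -> (-1.618,-1.176) [heading=72, draw]
  RT 36: heading 72 -> 36
  -- iteration 10/10 --
  FD 2: (-1.618,-1.176) -> (0,0) [heading=36, draw]
  RT 36: heading 36 -> 0
]
Final: pos=(0,0), heading=0, 10 segment(s) drawn

Start position: (0, 0)
Final position: (0, 0)
Distance = 0; < 1e-6 -> CLOSED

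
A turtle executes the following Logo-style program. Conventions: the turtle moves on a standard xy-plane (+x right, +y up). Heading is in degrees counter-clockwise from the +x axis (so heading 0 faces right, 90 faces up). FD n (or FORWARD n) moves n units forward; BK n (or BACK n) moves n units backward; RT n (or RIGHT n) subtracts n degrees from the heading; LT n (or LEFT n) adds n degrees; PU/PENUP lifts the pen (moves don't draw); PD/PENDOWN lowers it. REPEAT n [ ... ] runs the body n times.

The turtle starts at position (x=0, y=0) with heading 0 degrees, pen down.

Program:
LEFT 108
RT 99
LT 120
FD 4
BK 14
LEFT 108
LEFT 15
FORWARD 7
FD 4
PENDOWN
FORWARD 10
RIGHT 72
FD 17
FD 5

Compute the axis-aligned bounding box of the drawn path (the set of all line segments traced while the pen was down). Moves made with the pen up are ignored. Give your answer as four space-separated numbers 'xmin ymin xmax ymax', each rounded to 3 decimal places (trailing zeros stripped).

Executing turtle program step by step:
Start: pos=(0,0), heading=0, pen down
LT 108: heading 0 -> 108
RT 99: heading 108 -> 9
LT 120: heading 9 -> 129
FD 4: (0,0) -> (-2.517,3.109) [heading=129, draw]
BK 14: (-2.517,3.109) -> (6.293,-7.771) [heading=129, draw]
LT 108: heading 129 -> 237
LT 15: heading 237 -> 252
FD 7: (6.293,-7.771) -> (4.13,-14.429) [heading=252, draw]
FD 4: (4.13,-14.429) -> (2.894,-18.233) [heading=252, draw]
PD: pen down
FD 10: (2.894,-18.233) -> (-0.196,-27.744) [heading=252, draw]
RT 72: heading 252 -> 180
FD 17: (-0.196,-27.744) -> (-17.196,-27.744) [heading=180, draw]
FD 5: (-17.196,-27.744) -> (-22.196,-27.744) [heading=180, draw]
Final: pos=(-22.196,-27.744), heading=180, 7 segment(s) drawn

Segment endpoints: x in {-22.196, -17.196, -2.517, -0.196, 0, 2.894, 4.13, 6.293}, y in {-27.744, -27.744, -18.233, -14.429, -7.771, 0, 3.109}
xmin=-22.196, ymin=-27.744, xmax=6.293, ymax=3.109

Answer: -22.196 -27.744 6.293 3.109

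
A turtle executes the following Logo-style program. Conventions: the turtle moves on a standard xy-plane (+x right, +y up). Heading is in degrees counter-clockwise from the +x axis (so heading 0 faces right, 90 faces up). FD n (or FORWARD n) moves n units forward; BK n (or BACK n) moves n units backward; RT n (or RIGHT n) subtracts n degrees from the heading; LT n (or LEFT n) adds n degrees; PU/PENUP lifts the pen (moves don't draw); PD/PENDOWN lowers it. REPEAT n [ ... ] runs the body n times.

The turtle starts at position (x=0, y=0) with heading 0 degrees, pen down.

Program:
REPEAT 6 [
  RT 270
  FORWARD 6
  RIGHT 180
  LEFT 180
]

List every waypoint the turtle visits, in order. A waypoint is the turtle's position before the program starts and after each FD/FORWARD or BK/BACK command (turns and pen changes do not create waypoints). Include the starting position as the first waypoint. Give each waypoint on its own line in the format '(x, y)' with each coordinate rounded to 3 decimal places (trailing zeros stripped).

Executing turtle program step by step:
Start: pos=(0,0), heading=0, pen down
REPEAT 6 [
  -- iteration 1/6 --
  RT 270: heading 0 -> 90
  FD 6: (0,0) -> (0,6) [heading=90, draw]
  RT 180: heading 90 -> 270
  LT 180: heading 270 -> 90
  -- iteration 2/6 --
  RT 270: heading 90 -> 180
  FD 6: (0,6) -> (-6,6) [heading=180, draw]
  RT 180: heading 180 -> 0
  LT 180: heading 0 -> 180
  -- iteration 3/6 --
  RT 270: heading 180 -> 270
  FD 6: (-6,6) -> (-6,0) [heading=270, draw]
  RT 180: heading 270 -> 90
  LT 180: heading 90 -> 270
  -- iteration 4/6 --
  RT 270: heading 270 -> 0
  FD 6: (-6,0) -> (0,0) [heading=0, draw]
  RT 180: heading 0 -> 180
  LT 180: heading 180 -> 0
  -- iteration 5/6 --
  RT 270: heading 0 -> 90
  FD 6: (0,0) -> (0,6) [heading=90, draw]
  RT 180: heading 90 -> 270
  LT 180: heading 270 -> 90
  -- iteration 6/6 --
  RT 270: heading 90 -> 180
  FD 6: (0,6) -> (-6,6) [heading=180, draw]
  RT 180: heading 180 -> 0
  LT 180: heading 0 -> 180
]
Final: pos=(-6,6), heading=180, 6 segment(s) drawn
Waypoints (7 total):
(0, 0)
(0, 6)
(-6, 6)
(-6, 0)
(0, 0)
(0, 6)
(-6, 6)

Answer: (0, 0)
(0, 6)
(-6, 6)
(-6, 0)
(0, 0)
(0, 6)
(-6, 6)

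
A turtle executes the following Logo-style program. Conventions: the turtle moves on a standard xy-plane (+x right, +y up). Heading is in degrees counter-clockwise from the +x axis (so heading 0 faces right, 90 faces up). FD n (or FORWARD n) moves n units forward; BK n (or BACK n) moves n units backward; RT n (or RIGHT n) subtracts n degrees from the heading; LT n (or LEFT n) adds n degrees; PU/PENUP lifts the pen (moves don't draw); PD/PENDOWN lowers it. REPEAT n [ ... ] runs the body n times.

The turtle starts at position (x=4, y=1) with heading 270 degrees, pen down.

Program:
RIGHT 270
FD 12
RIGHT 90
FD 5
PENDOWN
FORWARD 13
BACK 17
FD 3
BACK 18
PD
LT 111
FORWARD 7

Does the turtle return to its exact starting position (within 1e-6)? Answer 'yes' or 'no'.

Answer: no

Derivation:
Executing turtle program step by step:
Start: pos=(4,1), heading=270, pen down
RT 270: heading 270 -> 0
FD 12: (4,1) -> (16,1) [heading=0, draw]
RT 90: heading 0 -> 270
FD 5: (16,1) -> (16,-4) [heading=270, draw]
PD: pen down
FD 13: (16,-4) -> (16,-17) [heading=270, draw]
BK 17: (16,-17) -> (16,0) [heading=270, draw]
FD 3: (16,0) -> (16,-3) [heading=270, draw]
BK 18: (16,-3) -> (16,15) [heading=270, draw]
PD: pen down
LT 111: heading 270 -> 21
FD 7: (16,15) -> (22.535,17.509) [heading=21, draw]
Final: pos=(22.535,17.509), heading=21, 7 segment(s) drawn

Start position: (4, 1)
Final position: (22.535, 17.509)
Distance = 24.821; >= 1e-6 -> NOT closed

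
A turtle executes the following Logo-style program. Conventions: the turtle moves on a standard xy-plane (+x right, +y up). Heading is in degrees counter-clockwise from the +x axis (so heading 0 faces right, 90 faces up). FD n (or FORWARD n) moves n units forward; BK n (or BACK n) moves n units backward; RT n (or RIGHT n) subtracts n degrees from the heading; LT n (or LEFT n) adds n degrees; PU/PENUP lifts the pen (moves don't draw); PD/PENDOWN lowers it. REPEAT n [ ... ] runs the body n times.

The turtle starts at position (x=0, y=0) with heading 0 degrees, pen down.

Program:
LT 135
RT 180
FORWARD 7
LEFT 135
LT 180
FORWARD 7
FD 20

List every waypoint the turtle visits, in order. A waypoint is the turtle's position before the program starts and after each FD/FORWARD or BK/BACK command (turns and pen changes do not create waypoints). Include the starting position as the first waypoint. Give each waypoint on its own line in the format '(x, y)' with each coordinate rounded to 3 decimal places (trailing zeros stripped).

Answer: (0, 0)
(4.95, -4.95)
(4.95, -11.95)
(4.95, -31.95)

Derivation:
Executing turtle program step by step:
Start: pos=(0,0), heading=0, pen down
LT 135: heading 0 -> 135
RT 180: heading 135 -> 315
FD 7: (0,0) -> (4.95,-4.95) [heading=315, draw]
LT 135: heading 315 -> 90
LT 180: heading 90 -> 270
FD 7: (4.95,-4.95) -> (4.95,-11.95) [heading=270, draw]
FD 20: (4.95,-11.95) -> (4.95,-31.95) [heading=270, draw]
Final: pos=(4.95,-31.95), heading=270, 3 segment(s) drawn
Waypoints (4 total):
(0, 0)
(4.95, -4.95)
(4.95, -11.95)
(4.95, -31.95)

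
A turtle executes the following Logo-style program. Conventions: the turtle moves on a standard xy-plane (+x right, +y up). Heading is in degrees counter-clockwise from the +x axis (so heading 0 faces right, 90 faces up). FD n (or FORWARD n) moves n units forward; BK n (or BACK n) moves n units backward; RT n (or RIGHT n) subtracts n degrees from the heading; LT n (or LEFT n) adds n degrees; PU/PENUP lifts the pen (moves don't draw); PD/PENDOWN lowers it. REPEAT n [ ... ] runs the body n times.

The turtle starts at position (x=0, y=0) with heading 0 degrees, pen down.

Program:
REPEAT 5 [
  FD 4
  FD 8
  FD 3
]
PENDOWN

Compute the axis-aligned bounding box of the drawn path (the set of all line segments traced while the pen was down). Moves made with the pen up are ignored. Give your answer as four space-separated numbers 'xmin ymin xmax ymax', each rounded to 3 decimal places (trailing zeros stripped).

Answer: 0 0 75 0

Derivation:
Executing turtle program step by step:
Start: pos=(0,0), heading=0, pen down
REPEAT 5 [
  -- iteration 1/5 --
  FD 4: (0,0) -> (4,0) [heading=0, draw]
  FD 8: (4,0) -> (12,0) [heading=0, draw]
  FD 3: (12,0) -> (15,0) [heading=0, draw]
  -- iteration 2/5 --
  FD 4: (15,0) -> (19,0) [heading=0, draw]
  FD 8: (19,0) -> (27,0) [heading=0, draw]
  FD 3: (27,0) -> (30,0) [heading=0, draw]
  -- iteration 3/5 --
  FD 4: (30,0) -> (34,0) [heading=0, draw]
  FD 8: (34,0) -> (42,0) [heading=0, draw]
  FD 3: (42,0) -> (45,0) [heading=0, draw]
  -- iteration 4/5 --
  FD 4: (45,0) -> (49,0) [heading=0, draw]
  FD 8: (49,0) -> (57,0) [heading=0, draw]
  FD 3: (57,0) -> (60,0) [heading=0, draw]
  -- iteration 5/5 --
  FD 4: (60,0) -> (64,0) [heading=0, draw]
  FD 8: (64,0) -> (72,0) [heading=0, draw]
  FD 3: (72,0) -> (75,0) [heading=0, draw]
]
PD: pen down
Final: pos=(75,0), heading=0, 15 segment(s) drawn

Segment endpoints: x in {0, 4, 12, 15, 19, 27, 30, 34, 42, 45, 49, 57, 60, 64, 72, 75}, y in {0}
xmin=0, ymin=0, xmax=75, ymax=0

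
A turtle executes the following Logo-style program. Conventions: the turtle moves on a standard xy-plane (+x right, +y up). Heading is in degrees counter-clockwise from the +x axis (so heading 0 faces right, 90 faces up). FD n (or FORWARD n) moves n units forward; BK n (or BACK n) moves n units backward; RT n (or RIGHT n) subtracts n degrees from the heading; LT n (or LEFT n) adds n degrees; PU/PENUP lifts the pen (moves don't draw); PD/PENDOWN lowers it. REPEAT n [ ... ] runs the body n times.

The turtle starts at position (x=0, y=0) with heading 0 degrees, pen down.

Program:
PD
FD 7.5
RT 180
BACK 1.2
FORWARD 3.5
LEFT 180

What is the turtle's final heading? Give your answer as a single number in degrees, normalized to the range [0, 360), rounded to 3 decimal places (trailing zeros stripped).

Answer: 0

Derivation:
Executing turtle program step by step:
Start: pos=(0,0), heading=0, pen down
PD: pen down
FD 7.5: (0,0) -> (7.5,0) [heading=0, draw]
RT 180: heading 0 -> 180
BK 1.2: (7.5,0) -> (8.7,0) [heading=180, draw]
FD 3.5: (8.7,0) -> (5.2,0) [heading=180, draw]
LT 180: heading 180 -> 0
Final: pos=(5.2,0), heading=0, 3 segment(s) drawn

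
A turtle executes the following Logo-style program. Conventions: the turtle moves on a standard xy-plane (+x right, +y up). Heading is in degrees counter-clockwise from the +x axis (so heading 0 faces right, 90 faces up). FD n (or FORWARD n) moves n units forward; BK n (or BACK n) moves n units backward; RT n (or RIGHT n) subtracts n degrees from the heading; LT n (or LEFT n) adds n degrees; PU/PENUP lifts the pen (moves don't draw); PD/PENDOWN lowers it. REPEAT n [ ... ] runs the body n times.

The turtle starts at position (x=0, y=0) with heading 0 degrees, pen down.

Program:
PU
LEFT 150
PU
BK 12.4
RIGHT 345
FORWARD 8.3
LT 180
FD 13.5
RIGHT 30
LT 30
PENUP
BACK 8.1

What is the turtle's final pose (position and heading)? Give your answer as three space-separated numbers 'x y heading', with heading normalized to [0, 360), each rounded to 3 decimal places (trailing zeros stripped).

Executing turtle program step by step:
Start: pos=(0,0), heading=0, pen down
PU: pen up
LT 150: heading 0 -> 150
PU: pen up
BK 12.4: (0,0) -> (10.739,-6.2) [heading=150, move]
RT 345: heading 150 -> 165
FD 8.3: (10.739,-6.2) -> (2.722,-4.052) [heading=165, move]
LT 180: heading 165 -> 345
FD 13.5: (2.722,-4.052) -> (15.762,-7.546) [heading=345, move]
RT 30: heading 345 -> 315
LT 30: heading 315 -> 345
PU: pen up
BK 8.1: (15.762,-7.546) -> (7.938,-5.449) [heading=345, move]
Final: pos=(7.938,-5.449), heading=345, 0 segment(s) drawn

Answer: 7.938 -5.449 345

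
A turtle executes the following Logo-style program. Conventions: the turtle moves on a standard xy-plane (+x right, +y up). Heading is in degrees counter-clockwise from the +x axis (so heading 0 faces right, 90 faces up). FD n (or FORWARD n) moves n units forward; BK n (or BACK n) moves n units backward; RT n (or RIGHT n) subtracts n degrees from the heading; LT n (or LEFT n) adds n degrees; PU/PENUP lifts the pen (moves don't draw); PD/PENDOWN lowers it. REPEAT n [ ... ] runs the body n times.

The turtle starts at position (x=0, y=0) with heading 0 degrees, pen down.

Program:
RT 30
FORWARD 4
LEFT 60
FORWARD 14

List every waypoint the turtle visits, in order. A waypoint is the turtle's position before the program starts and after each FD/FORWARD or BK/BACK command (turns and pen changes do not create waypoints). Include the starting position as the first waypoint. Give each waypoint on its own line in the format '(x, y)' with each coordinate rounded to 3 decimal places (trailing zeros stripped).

Answer: (0, 0)
(3.464, -2)
(15.588, 5)

Derivation:
Executing turtle program step by step:
Start: pos=(0,0), heading=0, pen down
RT 30: heading 0 -> 330
FD 4: (0,0) -> (3.464,-2) [heading=330, draw]
LT 60: heading 330 -> 30
FD 14: (3.464,-2) -> (15.588,5) [heading=30, draw]
Final: pos=(15.588,5), heading=30, 2 segment(s) drawn
Waypoints (3 total):
(0, 0)
(3.464, -2)
(15.588, 5)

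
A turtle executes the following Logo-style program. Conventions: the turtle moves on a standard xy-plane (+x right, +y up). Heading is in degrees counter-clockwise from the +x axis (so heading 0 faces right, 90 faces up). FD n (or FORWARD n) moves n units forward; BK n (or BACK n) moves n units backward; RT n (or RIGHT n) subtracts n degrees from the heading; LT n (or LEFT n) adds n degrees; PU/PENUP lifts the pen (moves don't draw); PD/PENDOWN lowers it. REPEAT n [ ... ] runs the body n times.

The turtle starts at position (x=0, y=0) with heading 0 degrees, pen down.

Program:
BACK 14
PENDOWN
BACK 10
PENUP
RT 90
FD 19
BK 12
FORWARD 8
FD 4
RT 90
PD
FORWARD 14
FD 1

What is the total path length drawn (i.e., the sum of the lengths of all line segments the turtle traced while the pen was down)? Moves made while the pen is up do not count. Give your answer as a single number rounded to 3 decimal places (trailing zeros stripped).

Answer: 39

Derivation:
Executing turtle program step by step:
Start: pos=(0,0), heading=0, pen down
BK 14: (0,0) -> (-14,0) [heading=0, draw]
PD: pen down
BK 10: (-14,0) -> (-24,0) [heading=0, draw]
PU: pen up
RT 90: heading 0 -> 270
FD 19: (-24,0) -> (-24,-19) [heading=270, move]
BK 12: (-24,-19) -> (-24,-7) [heading=270, move]
FD 8: (-24,-7) -> (-24,-15) [heading=270, move]
FD 4: (-24,-15) -> (-24,-19) [heading=270, move]
RT 90: heading 270 -> 180
PD: pen down
FD 14: (-24,-19) -> (-38,-19) [heading=180, draw]
FD 1: (-38,-19) -> (-39,-19) [heading=180, draw]
Final: pos=(-39,-19), heading=180, 4 segment(s) drawn

Segment lengths:
  seg 1: (0,0) -> (-14,0), length = 14
  seg 2: (-14,0) -> (-24,0), length = 10
  seg 3: (-24,-19) -> (-38,-19), length = 14
  seg 4: (-38,-19) -> (-39,-19), length = 1
Total = 39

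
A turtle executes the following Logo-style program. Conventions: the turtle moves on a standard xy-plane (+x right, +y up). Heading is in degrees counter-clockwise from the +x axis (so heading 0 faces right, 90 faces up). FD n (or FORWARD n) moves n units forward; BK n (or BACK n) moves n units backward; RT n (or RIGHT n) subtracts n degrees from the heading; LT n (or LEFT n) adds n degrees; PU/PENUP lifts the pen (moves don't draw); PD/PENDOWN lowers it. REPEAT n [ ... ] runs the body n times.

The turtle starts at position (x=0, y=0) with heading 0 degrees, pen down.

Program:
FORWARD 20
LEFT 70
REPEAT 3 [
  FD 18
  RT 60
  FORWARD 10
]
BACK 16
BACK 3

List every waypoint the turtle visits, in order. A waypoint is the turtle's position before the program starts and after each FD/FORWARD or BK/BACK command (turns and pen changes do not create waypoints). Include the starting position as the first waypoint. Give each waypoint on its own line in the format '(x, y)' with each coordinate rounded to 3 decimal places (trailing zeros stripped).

Answer: (0, 0)
(20, 0)
(26.156, 16.914)
(36.004, 18.651)
(53.731, 21.777)
(60.159, 14.116)
(71.729, 0.327)
(68.309, -9.07)
(73.781, 5.966)
(74.807, 8.785)

Derivation:
Executing turtle program step by step:
Start: pos=(0,0), heading=0, pen down
FD 20: (0,0) -> (20,0) [heading=0, draw]
LT 70: heading 0 -> 70
REPEAT 3 [
  -- iteration 1/3 --
  FD 18: (20,0) -> (26.156,16.914) [heading=70, draw]
  RT 60: heading 70 -> 10
  FD 10: (26.156,16.914) -> (36.004,18.651) [heading=10, draw]
  -- iteration 2/3 --
  FD 18: (36.004,18.651) -> (53.731,21.777) [heading=10, draw]
  RT 60: heading 10 -> 310
  FD 10: (53.731,21.777) -> (60.159,14.116) [heading=310, draw]
  -- iteration 3/3 --
  FD 18: (60.159,14.116) -> (71.729,0.327) [heading=310, draw]
  RT 60: heading 310 -> 250
  FD 10: (71.729,0.327) -> (68.309,-9.07) [heading=250, draw]
]
BK 16: (68.309,-9.07) -> (73.781,5.966) [heading=250, draw]
BK 3: (73.781,5.966) -> (74.807,8.785) [heading=250, draw]
Final: pos=(74.807,8.785), heading=250, 9 segment(s) drawn
Waypoints (10 total):
(0, 0)
(20, 0)
(26.156, 16.914)
(36.004, 18.651)
(53.731, 21.777)
(60.159, 14.116)
(71.729, 0.327)
(68.309, -9.07)
(73.781, 5.966)
(74.807, 8.785)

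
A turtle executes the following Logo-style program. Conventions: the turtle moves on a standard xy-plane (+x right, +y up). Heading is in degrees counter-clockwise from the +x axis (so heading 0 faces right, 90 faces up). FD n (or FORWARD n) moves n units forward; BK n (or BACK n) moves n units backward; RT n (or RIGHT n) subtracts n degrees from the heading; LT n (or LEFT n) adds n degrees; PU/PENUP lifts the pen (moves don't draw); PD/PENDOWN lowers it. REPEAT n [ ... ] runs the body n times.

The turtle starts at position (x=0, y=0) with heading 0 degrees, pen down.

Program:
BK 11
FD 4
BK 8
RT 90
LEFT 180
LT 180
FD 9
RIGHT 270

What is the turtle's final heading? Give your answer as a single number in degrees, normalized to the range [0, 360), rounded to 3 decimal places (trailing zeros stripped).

Executing turtle program step by step:
Start: pos=(0,0), heading=0, pen down
BK 11: (0,0) -> (-11,0) [heading=0, draw]
FD 4: (-11,0) -> (-7,0) [heading=0, draw]
BK 8: (-7,0) -> (-15,0) [heading=0, draw]
RT 90: heading 0 -> 270
LT 180: heading 270 -> 90
LT 180: heading 90 -> 270
FD 9: (-15,0) -> (-15,-9) [heading=270, draw]
RT 270: heading 270 -> 0
Final: pos=(-15,-9), heading=0, 4 segment(s) drawn

Answer: 0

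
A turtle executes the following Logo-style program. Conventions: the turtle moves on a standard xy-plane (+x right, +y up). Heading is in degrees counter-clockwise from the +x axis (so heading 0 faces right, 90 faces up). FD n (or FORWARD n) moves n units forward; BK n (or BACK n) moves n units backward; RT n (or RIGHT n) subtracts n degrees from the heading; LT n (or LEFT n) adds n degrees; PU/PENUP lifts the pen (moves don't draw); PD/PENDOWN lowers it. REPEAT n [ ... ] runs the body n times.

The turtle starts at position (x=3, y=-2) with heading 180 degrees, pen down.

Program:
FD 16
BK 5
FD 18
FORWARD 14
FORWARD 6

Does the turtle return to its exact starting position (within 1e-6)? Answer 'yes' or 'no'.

Answer: no

Derivation:
Executing turtle program step by step:
Start: pos=(3,-2), heading=180, pen down
FD 16: (3,-2) -> (-13,-2) [heading=180, draw]
BK 5: (-13,-2) -> (-8,-2) [heading=180, draw]
FD 18: (-8,-2) -> (-26,-2) [heading=180, draw]
FD 14: (-26,-2) -> (-40,-2) [heading=180, draw]
FD 6: (-40,-2) -> (-46,-2) [heading=180, draw]
Final: pos=(-46,-2), heading=180, 5 segment(s) drawn

Start position: (3, -2)
Final position: (-46, -2)
Distance = 49; >= 1e-6 -> NOT closed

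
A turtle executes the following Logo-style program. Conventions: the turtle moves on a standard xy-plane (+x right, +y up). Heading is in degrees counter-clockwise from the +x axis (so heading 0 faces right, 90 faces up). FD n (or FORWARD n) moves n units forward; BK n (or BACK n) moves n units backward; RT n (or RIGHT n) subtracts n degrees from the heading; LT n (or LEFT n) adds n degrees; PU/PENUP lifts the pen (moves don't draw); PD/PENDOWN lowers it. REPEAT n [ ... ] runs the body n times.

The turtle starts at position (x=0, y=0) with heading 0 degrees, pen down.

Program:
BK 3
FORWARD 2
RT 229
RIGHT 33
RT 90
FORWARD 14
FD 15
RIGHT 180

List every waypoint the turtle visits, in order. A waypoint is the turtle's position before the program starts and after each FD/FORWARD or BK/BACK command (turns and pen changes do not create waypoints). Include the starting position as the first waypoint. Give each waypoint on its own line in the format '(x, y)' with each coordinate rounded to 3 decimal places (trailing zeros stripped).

Executing turtle program step by step:
Start: pos=(0,0), heading=0, pen down
BK 3: (0,0) -> (-3,0) [heading=0, draw]
FD 2: (-3,0) -> (-1,0) [heading=0, draw]
RT 229: heading 0 -> 131
RT 33: heading 131 -> 98
RT 90: heading 98 -> 8
FD 14: (-1,0) -> (12.864,1.948) [heading=8, draw]
FD 15: (12.864,1.948) -> (27.718,4.036) [heading=8, draw]
RT 180: heading 8 -> 188
Final: pos=(27.718,4.036), heading=188, 4 segment(s) drawn
Waypoints (5 total):
(0, 0)
(-3, 0)
(-1, 0)
(12.864, 1.948)
(27.718, 4.036)

Answer: (0, 0)
(-3, 0)
(-1, 0)
(12.864, 1.948)
(27.718, 4.036)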